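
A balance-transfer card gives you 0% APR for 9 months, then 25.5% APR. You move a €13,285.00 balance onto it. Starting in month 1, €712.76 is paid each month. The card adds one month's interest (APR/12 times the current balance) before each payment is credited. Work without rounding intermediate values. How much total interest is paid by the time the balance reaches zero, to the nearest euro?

Promo months 1–9 at r₀ = 0%/12 = 0; months 10+ at r₁ = 25.5%/12 = 0.02125.
After month 9 (no interest yet): B = €13,285.00 − 9·€712.76 = €6,870.16.
Then at r₁ with €712.76/mo: n₂ = −ln(1 − r₁·B/P)/ln(1+r₁) ≈ 10.90 → 11 more payments.
Total paid = 19·€712.76 + €641.97 = €14,184.41; interest = €14,184.41 − €13,285.00 = €899.41.

€899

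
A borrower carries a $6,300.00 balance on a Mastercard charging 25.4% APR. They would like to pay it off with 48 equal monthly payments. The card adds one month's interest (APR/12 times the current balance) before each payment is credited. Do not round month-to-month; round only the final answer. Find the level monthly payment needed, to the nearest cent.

$210.30

Monthly rate r = 25.4%/12 = 2.11667% = 0.0211667.
Level-payment amortization: P = B₀·r / (1 − (1+r)^(−n)) = 6300.00·0.0211667 / (1 − 1.02117^(−48)).
Denominator 1 − (1+r)^(−48) = 0.634100545.
P = 133.35 / 0.634100545 ≈ 210.30.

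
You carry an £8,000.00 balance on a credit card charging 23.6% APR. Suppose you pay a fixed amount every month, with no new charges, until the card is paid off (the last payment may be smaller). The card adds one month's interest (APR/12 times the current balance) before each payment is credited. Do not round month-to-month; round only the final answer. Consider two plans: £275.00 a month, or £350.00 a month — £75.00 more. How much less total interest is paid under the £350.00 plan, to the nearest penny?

£1,258.45

Monthly rate r = 23.6%/12 = 1.96667% = 0.0196667.
At £275.00/mo: n = ⌈−ln(1 − rB₀/P)/ln(1+r)⌉ = 44 payments (last £162.42); total interest = total paid − £8,000.00 = £3,987.42.
At £350.00/mo: 31 payments (last £228.97); total interest £2,728.97.
Interest saved = £3,987.42 − £2,728.97 = £1,258.45.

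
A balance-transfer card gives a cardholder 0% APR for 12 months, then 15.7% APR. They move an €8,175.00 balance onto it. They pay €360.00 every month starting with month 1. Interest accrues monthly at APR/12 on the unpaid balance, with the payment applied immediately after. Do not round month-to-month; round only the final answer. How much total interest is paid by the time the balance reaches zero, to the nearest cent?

Promo months 1–12 at r₀ = 0%/12 = 0; months 13+ at r₁ = 15.7%/12 = 0.0130833.
After month 12 (no interest yet): B = €8,175.00 − 12·€360.00 = €3,855.00.
Then at r₁ with €360.00/mo: n₂ = −ln(1 − r₁·B/P)/ln(1+r₁) ≈ 11.61 → 12 more payments.
Total paid = 23·€360.00 + €220.92 = €8,500.92; interest = €8,500.92 − €8,175.00 = €325.92.

€325.92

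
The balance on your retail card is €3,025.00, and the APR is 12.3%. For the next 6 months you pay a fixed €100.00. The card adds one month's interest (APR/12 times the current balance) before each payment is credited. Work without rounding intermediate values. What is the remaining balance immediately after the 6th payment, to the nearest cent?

Monthly rate r = 12.3%/12 = 1.025% = 0.01025.
Each month: B ← B·(1+r) − €100.00.
Month 1: interest €31.01; balance after payment €2,956.01.
Month 2: interest €30.30; balance after payment €2,886.31.
Month 3: interest €29.58; balance after payment €2,815.89.
Month 4: interest €28.86; balance after payment €2,744.75.
Month 5: interest €28.13; balance after payment €2,672.89.
Month 6: interest €27.40; balance after payment €2,600.28.

€2,600.28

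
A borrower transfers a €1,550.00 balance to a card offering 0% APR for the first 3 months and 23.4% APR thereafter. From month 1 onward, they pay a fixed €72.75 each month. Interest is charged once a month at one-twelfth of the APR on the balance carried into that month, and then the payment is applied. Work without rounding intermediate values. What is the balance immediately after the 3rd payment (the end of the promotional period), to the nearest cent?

€1,331.75

Promo months 1–3 at r₀ = 0%/12 = 0; months 4+ at r₁ = 23.4%/12 = 0.0195.
After month 3 (no interest yet): B = €1,550.00 − 3·€72.75 = €1,331.75.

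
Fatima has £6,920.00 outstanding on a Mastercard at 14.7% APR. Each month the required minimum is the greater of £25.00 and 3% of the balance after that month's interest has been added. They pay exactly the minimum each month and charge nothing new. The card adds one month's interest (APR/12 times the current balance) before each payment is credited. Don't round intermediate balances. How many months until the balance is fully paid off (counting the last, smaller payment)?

Monthly rate r = 14.7%/12 = 1.225% = 0.01225.
While 3% of the post-interest balance exceeds £25.00, each month B ← (B·(1+r))·(1 − 0.03), i.e. B shrinks by the factor (1+r)·0.97 = 0.98188.
This holds for months 1–117. Entering month 118 the balance is £814.84; 3% of the post-interest balance is now below £25.00, so the flat £25.00 minimum applies from here.
From month 118 a fixed £25.00 at rate r clears £814.84 in 42 more payments. Total: 117 + 42 = 159 months.

159 months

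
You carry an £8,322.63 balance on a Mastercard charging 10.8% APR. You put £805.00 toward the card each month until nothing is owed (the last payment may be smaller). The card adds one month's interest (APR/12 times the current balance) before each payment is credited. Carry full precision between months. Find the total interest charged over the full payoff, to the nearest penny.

£452.61

Monthly rate r = 10.8%/12 = 0.9% = 0.009.
Payoff takes n = ⌈−ln(1 − rB₀/P)/ln(1+r)⌉ = ⌈10.901⌉ = 11 payments; the last is £725.24.
Total paid = 10·£805.00 + £725.24 = £8,775.24.
Total interest = total paid − principal = £8,775.24 − £8,322.63 = £452.61.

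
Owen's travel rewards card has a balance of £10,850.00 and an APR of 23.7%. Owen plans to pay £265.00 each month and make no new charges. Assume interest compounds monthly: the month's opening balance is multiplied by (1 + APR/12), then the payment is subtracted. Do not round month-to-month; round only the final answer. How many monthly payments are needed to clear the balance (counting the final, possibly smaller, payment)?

85 payments

Monthly rate r = 23.7%/12 = 1.975% = 0.01975.
Recurrence: B ← B·(1+r) − £265.00.
Month 1: interest £214.29; balance after payment £10,799.29.
Month 2: interest £213.29; balance after payment £10,747.57.
Closed form: n = −ln(1 − rB₀/P)/ln(1+r) = −ln(0.19137)/ln(1.01975) ≈ 84.549, so the balance reaches zero during payment 85.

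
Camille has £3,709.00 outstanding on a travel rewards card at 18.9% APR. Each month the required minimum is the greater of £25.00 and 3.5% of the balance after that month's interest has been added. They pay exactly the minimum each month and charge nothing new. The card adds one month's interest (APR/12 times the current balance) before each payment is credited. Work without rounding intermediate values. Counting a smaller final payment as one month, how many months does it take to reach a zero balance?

121 months

Monthly rate r = 18.9%/12 = 1.575% = 0.01575.
While 3.5% of the post-interest balance exceeds £25.00, each month B ← (B·(1+r))·(1 − 0.035), i.e. B shrinks by the factor (1+r)·0.965 = 0.9802.
This holds for months 1–84. Entering month 85 the balance is £691.27; 3.5% of the post-interest balance is now below £25.00, so the flat £25.00 minimum applies from here.
From month 85 a fixed £25.00 at rate r clears £691.27 in 37 more payments. Total: 84 + 37 = 121 months.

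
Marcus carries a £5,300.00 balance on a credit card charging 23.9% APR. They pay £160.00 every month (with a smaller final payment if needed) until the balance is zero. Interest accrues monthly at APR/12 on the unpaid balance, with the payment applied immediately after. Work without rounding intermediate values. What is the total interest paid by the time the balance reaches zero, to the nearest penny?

Monthly rate r = 23.9%/12 = 1.99167% = 0.0199167.
Payoff takes n = ⌈−ln(1 − rB₀/P)/ln(1+r)⌉ = ⌈54.665⌉ = 55 payments; the last is £106.75.
Total paid = 54·£160.00 + £106.75 = £8,746.75.
Total interest = total paid − principal = £8,746.75 − £5,300.00 = £3,446.75.

£3,446.75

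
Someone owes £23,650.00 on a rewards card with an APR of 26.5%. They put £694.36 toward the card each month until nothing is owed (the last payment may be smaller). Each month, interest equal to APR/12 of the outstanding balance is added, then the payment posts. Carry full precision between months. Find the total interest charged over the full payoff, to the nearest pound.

Monthly rate r = 26.5%/12 = 2.20833% = 0.0220833.
Payoff takes n = ⌈−ln(1 − rB₀/P)/ln(1+r)⌉ = ⌈63.864⌉ = 64 payments; the last is £600.65.
Total paid = 63·£694.36 + £600.65 = £44,345.33.
Total interest = total paid − principal = £44,345.33 − £23,650.00 = £20,695.33.

£20,695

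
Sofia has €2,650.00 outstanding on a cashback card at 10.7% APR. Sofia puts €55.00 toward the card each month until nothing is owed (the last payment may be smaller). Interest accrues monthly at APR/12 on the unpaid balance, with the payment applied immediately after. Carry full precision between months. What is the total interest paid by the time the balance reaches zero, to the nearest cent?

€828.64

Monthly rate r = 10.7%/12 = 0.891667% = 0.00891667.
Payoff takes n = ⌈−ln(1 − rB₀/P)/ln(1+r)⌉ = ⌈63.247⌉ = 64 payments; the last is €13.64.
Total paid = 63·€55.00 + €13.64 = €3,478.64.
Total interest = total paid − principal = €3,478.64 − €2,650.00 = €828.64.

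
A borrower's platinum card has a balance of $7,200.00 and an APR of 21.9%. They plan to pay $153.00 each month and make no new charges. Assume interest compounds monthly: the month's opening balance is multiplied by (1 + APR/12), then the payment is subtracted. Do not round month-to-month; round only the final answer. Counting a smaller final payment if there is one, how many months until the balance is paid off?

Monthly rate r = 21.9%/12 = 1.825% = 0.01825.
Recurrence: B ← B·(1+r) − $153.00.
Month 1: interest $131.40; balance after payment $7,178.40.
Month 2: interest $131.01; balance after payment $7,156.41.
Closed form: n = −ln(1 − rB₀/P)/ln(1+r) = −ln(0.14118)/ln(1.01825) ≈ 108.250, so the balance reaches zero during payment 109.

109 months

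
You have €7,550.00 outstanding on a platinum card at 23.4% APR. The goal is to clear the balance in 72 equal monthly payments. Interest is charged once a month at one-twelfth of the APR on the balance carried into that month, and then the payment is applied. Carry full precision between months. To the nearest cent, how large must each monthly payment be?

Monthly rate r = 23.4%/12 = 1.95% = 0.0195.
Level-payment amortization: P = B₀·r / (1 − (1+r)^(−n)) = 7550.00·0.0195 / (1 − 1.0195^(−72)).
Denominator 1 − (1+r)^(−72) = 0.751045815.
P = 147.225 / 0.751045815 ≈ 196.03.

€196.03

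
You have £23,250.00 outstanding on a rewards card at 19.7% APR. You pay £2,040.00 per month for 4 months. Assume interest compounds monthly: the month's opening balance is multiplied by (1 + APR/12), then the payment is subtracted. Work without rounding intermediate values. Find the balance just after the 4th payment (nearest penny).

£16,451.61

Monthly rate r = 19.7%/12 = 1.64167% = 0.0164167.
Each month: B ← B·(1+r) − £2,040.00.
Month 1: interest £381.69; balance after payment £21,591.69.
Month 2: interest £354.46; balance after payment £19,906.15.
Month 3: interest £326.79; balance after payment £18,192.94.
Month 4: interest £298.67; balance after payment £16,451.61.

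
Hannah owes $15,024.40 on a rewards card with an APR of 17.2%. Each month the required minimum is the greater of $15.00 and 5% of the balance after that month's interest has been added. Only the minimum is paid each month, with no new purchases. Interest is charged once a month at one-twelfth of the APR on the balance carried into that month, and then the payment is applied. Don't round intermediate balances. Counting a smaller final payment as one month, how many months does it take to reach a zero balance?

130 months

Monthly rate r = 17.2%/12 = 1.43333% = 0.0143333.
While 5% of the post-interest balance exceeds $15.00, each month B ← (B·(1+r))·(1 − 0.05), i.e. B shrinks by the factor (1+r)·0.95 = 0.96362.
This holds for months 1–106. Entering month 107 the balance is $295.57; 5% of the post-interest balance is now below $15.00, so the flat $15.00 minimum applies from here.
From month 107 a fixed $15.00 at rate r clears $295.57 in 24 more payments. Total: 106 + 24 = 130 months.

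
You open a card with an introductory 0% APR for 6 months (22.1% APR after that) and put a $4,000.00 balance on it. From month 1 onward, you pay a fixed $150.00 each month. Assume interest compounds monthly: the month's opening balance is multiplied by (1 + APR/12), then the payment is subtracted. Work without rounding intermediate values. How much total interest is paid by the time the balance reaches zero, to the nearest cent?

Promo months 1–6 at r₀ = 0%/12 = 0; months 7+ at r₁ = 22.1%/12 = 0.0184167.
After month 6 (no interest yet): B = $4,000.00 − 6·$150.00 = $3,100.00.
Then at r₁ with $150.00/mo: n₂ = −ln(1 − r₁·B/P)/ln(1+r₁) ≈ 26.25 → 27 more payments.
Total paid = 32·$150.00 + $37.61 = $4,837.61; interest = $4,837.61 − $4,000.00 = $837.61.

$837.61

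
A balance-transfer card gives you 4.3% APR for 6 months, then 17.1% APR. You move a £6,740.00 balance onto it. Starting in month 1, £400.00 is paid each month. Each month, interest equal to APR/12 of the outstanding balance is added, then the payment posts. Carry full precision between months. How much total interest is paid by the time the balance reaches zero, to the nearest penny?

£557.55

Promo months 1–6 at r₀ = 4.3%/12 = 0.00358333; months 7+ at r₁ = 17.1%/12 = 0.01425.
After month 6: iterate B ← B·(1+r₀) − £400.00 for 6 months → £4,464.61.
Then at r₁ with £400.00/mo: n₂ = −ln(1 − r₁·B/P)/ln(1+r₁) ≈ 12.24 → 13 more payments.
Total paid = 18·£400.00 + £97.55 = £7,297.55; interest = £7,297.55 − £6,740.00 = £557.55.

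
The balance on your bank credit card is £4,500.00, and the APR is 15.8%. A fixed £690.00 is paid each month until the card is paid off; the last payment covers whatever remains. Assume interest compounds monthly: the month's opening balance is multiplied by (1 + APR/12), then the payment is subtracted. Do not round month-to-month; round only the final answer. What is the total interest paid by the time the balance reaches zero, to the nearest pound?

Monthly rate r = 15.8%/12 = 1.31667% = 0.0131667.
Payoff takes n = ⌈−ln(1 − rB₀/P)/ln(1+r)⌉ = ⌈6.864⌉ = 7 payments; the last is £596.47.
Total paid = 6·£690.00 + £596.47 = £4,736.47.
Total interest = total paid − principal = £4,736.47 − £4,500.00 = £236.47.

£236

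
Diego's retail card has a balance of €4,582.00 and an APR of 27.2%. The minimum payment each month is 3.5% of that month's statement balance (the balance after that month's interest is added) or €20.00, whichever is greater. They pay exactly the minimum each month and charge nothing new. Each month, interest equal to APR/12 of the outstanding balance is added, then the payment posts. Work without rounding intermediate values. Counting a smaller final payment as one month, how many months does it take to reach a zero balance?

Monthly rate r = 27.2%/12 = 2.26667% = 0.0226667.
While 3.5% of the post-interest balance exceeds €20.00, each month B ← (B·(1+r))·(1 − 0.035), i.e. B shrinks by the factor (1+r)·0.965 = 0.98687.
This holds for months 1–160. Entering month 161 the balance is €553.20; 3.5% of the post-interest balance is now below €20.00, so the flat €20.00 minimum applies from here.
From month 161 a fixed €20.00 at rate r clears €553.20 in 44 more payments. Total: 160 + 44 = 204 months.

204 months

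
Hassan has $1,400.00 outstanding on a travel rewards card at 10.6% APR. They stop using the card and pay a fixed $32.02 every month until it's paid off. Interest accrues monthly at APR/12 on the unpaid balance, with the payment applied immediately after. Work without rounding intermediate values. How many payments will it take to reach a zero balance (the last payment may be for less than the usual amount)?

56 months

Monthly rate r = 10.6%/12 = 0.883333% = 0.00883333.
Recurrence: B ← B·(1+r) − $32.02.
Month 1: interest $12.37; balance after payment $1,380.35.
Month 2: interest $12.19; balance after payment $1,360.52.
Closed form: n = −ln(1 − rB₀/P)/ln(1+r) = −ln(0.61378)/ln(1.00883) ≈ 55.502, so the balance reaches zero during payment 56.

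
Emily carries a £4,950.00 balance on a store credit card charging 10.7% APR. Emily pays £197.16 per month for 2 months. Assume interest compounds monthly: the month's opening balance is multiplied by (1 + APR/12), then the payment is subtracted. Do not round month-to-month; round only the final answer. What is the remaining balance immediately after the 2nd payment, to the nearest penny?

£4,642.59

Monthly rate r = 10.7%/12 = 0.891667% = 0.00891667.
Each month: B ← B·(1+r) − £197.16.
Month 1: interest £44.14; balance after payment £4,796.98.
Month 2: interest £42.77; balance after payment £4,642.59.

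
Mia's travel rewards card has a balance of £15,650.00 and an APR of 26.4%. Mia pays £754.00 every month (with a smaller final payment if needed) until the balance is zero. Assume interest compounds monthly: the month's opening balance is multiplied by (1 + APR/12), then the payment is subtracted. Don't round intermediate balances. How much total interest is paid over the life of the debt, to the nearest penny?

£5,484.60

Monthly rate r = 26.4%/12 = 2.2% = 0.022.
Payoff takes n = ⌈−ln(1 − rB₀/P)/ln(1+r)⌉ = ⌈28.030⌉ = 29 payments; the last is £22.60.
Total paid = 28·£754.00 + £22.60 = £21,134.60.
Total interest = total paid − principal = £21,134.60 − £15,650.00 = £5,484.60.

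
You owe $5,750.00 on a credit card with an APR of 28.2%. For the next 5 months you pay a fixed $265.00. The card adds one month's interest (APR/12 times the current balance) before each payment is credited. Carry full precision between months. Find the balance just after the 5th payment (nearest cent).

Monthly rate r = 28.2%/12 = 2.35% = 0.0235.
Each month: B ← B·(1+r) − $265.00.
Month 1: interest $135.12; balance after payment $5,620.12.
Month 2: interest $132.07; balance after payment $5,487.20.
Month 3: interest $128.95; balance after payment $5,351.15.
Month 4: interest $125.75; balance after payment $5,211.90.
Month 5: interest $122.48; balance after payment $5,069.38.

$5,069.38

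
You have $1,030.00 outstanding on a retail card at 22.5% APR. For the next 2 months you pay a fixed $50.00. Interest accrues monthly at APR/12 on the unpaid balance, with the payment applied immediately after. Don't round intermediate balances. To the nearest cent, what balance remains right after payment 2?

Monthly rate r = 22.5%/12 = 1.875% = 0.01875.
Each month: B ← B·(1+r) − $50.00.
Month 1: interest $19.31; balance after payment $999.31.
Month 2: interest $18.74; balance after payment $968.05.

$968.05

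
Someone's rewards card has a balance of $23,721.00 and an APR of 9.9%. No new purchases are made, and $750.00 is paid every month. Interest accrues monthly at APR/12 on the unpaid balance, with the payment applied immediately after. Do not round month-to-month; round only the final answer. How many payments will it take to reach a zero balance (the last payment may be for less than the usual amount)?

Monthly rate r = 9.9%/12 = 0.825% = 0.00825.
Recurrence: B ← B·(1+r) − $750.00.
Month 1: interest $195.70; balance after payment $23,166.70.
Month 2: interest $191.13; balance after payment $22,607.82.
Closed form: n = −ln(1 − rB₀/P)/ln(1+r) = −ln(0.73907)/ln(1.00825) ≈ 36.801, so the balance reaches zero during payment 37.

37 payments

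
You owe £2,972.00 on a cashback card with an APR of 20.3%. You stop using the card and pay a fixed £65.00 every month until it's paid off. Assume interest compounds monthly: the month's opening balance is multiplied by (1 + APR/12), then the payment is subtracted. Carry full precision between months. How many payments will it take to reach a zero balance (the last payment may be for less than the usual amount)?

89 months

Monthly rate r = 20.3%/12 = 1.69167% = 0.0169167.
Recurrence: B ← B·(1+r) − £65.00.
Month 1: interest £50.28; balance after payment £2,957.28.
Month 2: interest £50.03; balance after payment £2,942.30.
Closed form: n = −ln(1 − rB₀/P)/ln(1+r) = −ln(0.22652)/ln(1.01692) ≈ 88.520, so the balance reaches zero during payment 89.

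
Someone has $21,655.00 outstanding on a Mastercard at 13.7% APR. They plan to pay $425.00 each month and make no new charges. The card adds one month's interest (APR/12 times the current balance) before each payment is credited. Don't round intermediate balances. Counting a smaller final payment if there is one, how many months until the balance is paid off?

77 payments

Monthly rate r = 13.7%/12 = 1.14167% = 0.0114167.
Recurrence: B ← B·(1+r) − $425.00.
Month 1: interest $247.23; balance after payment $21,477.23.
Month 2: interest $245.20; balance after payment $21,297.43.
Closed form: n = −ln(1 − rB₀/P)/ln(1+r) = −ln(0.41829)/ln(1.01142) ≈ 76.778, so the balance reaches zero during payment 77.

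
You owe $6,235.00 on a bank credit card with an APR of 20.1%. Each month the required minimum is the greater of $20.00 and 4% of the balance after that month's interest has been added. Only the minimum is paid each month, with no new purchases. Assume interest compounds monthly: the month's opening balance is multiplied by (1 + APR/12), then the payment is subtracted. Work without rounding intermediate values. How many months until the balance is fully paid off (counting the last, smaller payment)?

Monthly rate r = 20.1%/12 = 1.675% = 0.01675.
While 4% of the post-interest balance exceeds $20.00, each month B ← (B·(1+r))·(1 − 0.04), i.e. B shrinks by the factor (1+r)·0.96 = 0.97608.
This holds for months 1–105. Entering month 106 the balance is $490.69; 4% of the post-interest balance is now below $20.00, so the flat $20.00 minimum applies from here.
From month 106 a fixed $20.00 at rate r clears $490.69 in 32 more payments. Total: 105 + 32 = 137 months.

137 months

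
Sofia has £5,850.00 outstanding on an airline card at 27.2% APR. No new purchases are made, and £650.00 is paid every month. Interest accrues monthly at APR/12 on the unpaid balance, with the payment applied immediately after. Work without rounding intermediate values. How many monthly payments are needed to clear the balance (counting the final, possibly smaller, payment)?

Monthly rate r = 27.2%/12 = 2.26667% = 0.0226667.
Recurrence: B ← B·(1+r) − £650.00.
Month 1: interest £132.60; balance after payment £5,332.60.
Month 2: interest £120.87; balance after payment £4,803.47.
Closed form: n = −ln(1 − rB₀/P)/ln(1+r) = −ln(0.796)/ln(1.02267) ≈ 10.179, so the balance reaches zero during payment 11.

11 payments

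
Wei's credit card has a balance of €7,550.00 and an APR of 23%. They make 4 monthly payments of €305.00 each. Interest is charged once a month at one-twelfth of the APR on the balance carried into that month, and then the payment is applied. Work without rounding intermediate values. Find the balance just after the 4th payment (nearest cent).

Monthly rate r = 23%/12 = 1.91667% = 0.0191667.
Each month: B ← B·(1+r) − €305.00.
Month 1: interest €144.71; balance after payment €7,389.71.
Month 2: interest €141.64; balance after payment €7,226.34.
Month 3: interest €138.50; balance after payment €7,059.85.
Month 4: interest €135.31; balance after payment €6,890.16.

€6,890.16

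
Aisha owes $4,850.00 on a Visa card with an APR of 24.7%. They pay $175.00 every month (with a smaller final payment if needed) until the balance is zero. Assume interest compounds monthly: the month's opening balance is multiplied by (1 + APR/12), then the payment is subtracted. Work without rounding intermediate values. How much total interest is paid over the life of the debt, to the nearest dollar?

$2,409

Monthly rate r = 24.7%/12 = 2.05833% = 0.0205833.
Payoff takes n = ⌈−ln(1 − rB₀/P)/ln(1+r)⌉ = ⌈41.475⌉ = 42 payments; the last is $83.54.
Total paid = 41·$175.00 + $83.54 = $7,258.54.
Total interest = total paid − principal = $7,258.54 − $4,850.00 = $2,408.54.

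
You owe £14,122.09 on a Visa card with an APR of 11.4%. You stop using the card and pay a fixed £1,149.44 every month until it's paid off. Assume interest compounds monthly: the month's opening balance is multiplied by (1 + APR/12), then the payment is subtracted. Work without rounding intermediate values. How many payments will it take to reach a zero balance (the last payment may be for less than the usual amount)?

14 payments

Monthly rate r = 11.4%/12 = 0.95% = 0.0095.
Recurrence: B ← B·(1+r) − £1,149.44.
Month 1: interest £134.16; balance after payment £13,106.81.
Month 2: interest £124.51; balance after payment £12,081.88.
Closed form: n = −ln(1 − rB₀/P)/ln(1+r) = −ln(0.88328)/ln(1.0095) ≈ 13.126, so the balance reaches zero during payment 14.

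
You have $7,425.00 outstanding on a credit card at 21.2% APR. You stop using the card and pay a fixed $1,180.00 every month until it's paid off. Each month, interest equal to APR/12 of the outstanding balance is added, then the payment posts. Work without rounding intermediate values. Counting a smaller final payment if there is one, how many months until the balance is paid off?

7 months

Monthly rate r = 21.2%/12 = 1.76667% = 0.0176667.
Recurrence: B ← B·(1+r) − $1,180.00.
Month 1: interest $131.18; balance after payment $6,376.18.
Month 2: interest $112.65; balance after payment $5,308.82.
Closed form: n = −ln(1 − rB₀/P)/ln(1+r) = −ln(0.88883)/ln(1.01767) ≈ 6.729, so the balance reaches zero during payment 7.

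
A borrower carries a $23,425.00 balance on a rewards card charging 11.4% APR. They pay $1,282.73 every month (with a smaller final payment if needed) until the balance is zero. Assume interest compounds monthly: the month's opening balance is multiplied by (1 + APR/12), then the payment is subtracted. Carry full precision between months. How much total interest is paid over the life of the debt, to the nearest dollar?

$2,425

Monthly rate r = 11.4%/12 = 0.95% = 0.0095.
Payoff takes n = ⌈−ln(1 − rB₀/P)/ln(1+r)⌉ = ⌈20.152⌉ = 21 payments; the last is $195.73.
Total paid = 20·$1,282.73 + $195.73 = $25,850.33.
Total interest = total paid − principal = $25,850.33 − $23,425.00 = $2,425.33.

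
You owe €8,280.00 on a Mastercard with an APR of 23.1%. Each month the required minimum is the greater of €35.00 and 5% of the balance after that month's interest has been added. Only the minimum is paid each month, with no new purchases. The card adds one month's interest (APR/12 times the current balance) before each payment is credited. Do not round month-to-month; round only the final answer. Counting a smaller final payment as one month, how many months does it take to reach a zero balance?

Monthly rate r = 23.1%/12 = 1.925% = 0.01925.
While 5% of the post-interest balance exceeds €35.00, each month B ← (B·(1+r))·(1 − 0.05), i.e. B shrinks by the factor (1+r)·0.95 = 0.96829.
This holds for months 1–78. Entering month 79 the balance is €670.45; 5% of the post-interest balance is now below €35.00, so the flat €35.00 minimum applies from here.
From month 79 a fixed €35.00 at rate r clears €670.45 in 25 more payments. Total: 78 + 25 = 103 months.

103 months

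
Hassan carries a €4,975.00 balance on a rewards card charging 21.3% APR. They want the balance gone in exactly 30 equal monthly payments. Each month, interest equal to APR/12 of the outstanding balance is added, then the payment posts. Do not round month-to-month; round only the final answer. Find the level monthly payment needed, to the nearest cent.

Monthly rate r = 21.3%/12 = 1.775% = 0.01775.
Level-payment amortization: P = B₀·r / (1 − (1+r)^(−n)) = 4975.00·0.01775 / (1 − 1.01775^(−30)).
Denominator 1 − (1+r)^(−30) = 0.410115929.
P = 88.3063 / 0.410115929 ≈ 215.32.

€215.32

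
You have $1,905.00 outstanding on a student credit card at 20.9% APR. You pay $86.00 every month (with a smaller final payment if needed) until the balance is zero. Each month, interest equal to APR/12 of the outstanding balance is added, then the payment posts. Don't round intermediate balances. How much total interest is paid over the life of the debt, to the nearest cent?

Monthly rate r = 20.9%/12 = 1.74167% = 0.0174167.
Payoff takes n = ⌈−ln(1 − rB₀/P)/ln(1+r)⌉ = ⌈28.230⌉ = 29 payments; the last is $19.88.
Total paid = 28·$86.00 + $19.88 = $2,427.88.
Total interest = total paid − principal = $2,427.88 − $1,905.00 = $522.88.

$522.88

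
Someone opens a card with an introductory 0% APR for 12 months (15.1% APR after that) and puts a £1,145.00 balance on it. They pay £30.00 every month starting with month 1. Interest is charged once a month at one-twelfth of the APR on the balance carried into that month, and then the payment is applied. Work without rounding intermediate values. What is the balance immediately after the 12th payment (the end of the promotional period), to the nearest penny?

Promo months 1–12 at r₀ = 0%/12 = 0; months 13+ at r₁ = 15.1%/12 = 0.0125833.
After month 12 (no interest yet): B = £1,145.00 − 12·£30.00 = £785.00.

£785.00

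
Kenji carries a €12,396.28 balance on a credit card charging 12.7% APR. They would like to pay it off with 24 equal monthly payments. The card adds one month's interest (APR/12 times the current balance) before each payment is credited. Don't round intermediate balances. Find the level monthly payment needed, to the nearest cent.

Monthly rate r = 12.7%/12 = 1.05833% = 0.0105833.
Level-payment amortization: P = B₀·r / (1 − (1+r)^(−n)) = 12396.28·0.0105833 / (1 − 1.01058^(−24)).
Denominator 1 − (1+r)^(−24) = 0.223272211.
P = 131.194 / 0.223272211 ≈ 587.60.

€587.60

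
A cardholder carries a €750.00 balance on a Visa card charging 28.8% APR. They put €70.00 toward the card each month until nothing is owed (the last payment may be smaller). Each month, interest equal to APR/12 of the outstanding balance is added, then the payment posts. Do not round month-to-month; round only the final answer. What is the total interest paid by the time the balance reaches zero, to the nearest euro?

€128

Monthly rate r = 28.8%/12 = 2.4% = 0.024.
Payoff takes n = ⌈−ln(1 − rB₀/P)/ln(1+r)⌉ = ⌈12.534⌉ = 13 payments; the last is €37.55.
Total paid = 12·€70.00 + €37.55 = €877.55.
Total interest = total paid − principal = €877.55 − €750.00 = €127.55.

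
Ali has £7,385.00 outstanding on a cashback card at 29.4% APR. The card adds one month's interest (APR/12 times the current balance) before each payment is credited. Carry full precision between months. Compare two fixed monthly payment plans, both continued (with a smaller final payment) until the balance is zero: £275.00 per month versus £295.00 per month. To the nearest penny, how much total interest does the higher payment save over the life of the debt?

£607.53

Monthly rate r = 29.4%/12 = 2.45% = 0.0245.
At £275.00/mo: n = ⌈−ln(1 − rB₀/P)/ln(1+r)⌉ = 45 payments (last £88.80); total interest = total paid − £7,385.00 = £4,803.80.
At £295.00/mo: 40 payments (last £76.27); total interest £4,196.27.
Interest saved = £4,803.80 − £4,196.27 = £607.53.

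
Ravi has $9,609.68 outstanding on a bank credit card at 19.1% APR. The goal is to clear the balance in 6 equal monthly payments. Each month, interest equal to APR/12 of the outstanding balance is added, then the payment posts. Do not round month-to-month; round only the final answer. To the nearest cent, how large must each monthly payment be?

Monthly rate r = 19.1%/12 = 1.59167% = 0.0159167.
Level-payment amortization: P = B₀·r / (1 − (1+r)^(−n)) = 9609.68·0.0159167 / (1 − 1.01592^(−6)).
Denominator 1 − (1+r)^(−6) = 0.0903978281.
P = 152.954 / 0.0903978281 ≈ 1692.01.

$1,692.01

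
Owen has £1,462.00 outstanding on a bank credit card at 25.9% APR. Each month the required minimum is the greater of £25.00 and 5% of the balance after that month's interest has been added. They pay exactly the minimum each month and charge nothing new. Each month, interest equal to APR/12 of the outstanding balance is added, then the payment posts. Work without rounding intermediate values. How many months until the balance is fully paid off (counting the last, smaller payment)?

63 months

Monthly rate r = 25.9%/12 = 2.15833% = 0.0215833.
While 5% of the post-interest balance exceeds £25.00, each month B ← (B·(1+r))·(1 − 0.05), i.e. B shrinks by the factor (1+r)·0.95 = 0.9705.
This holds for months 1–37. Entering month 38 the balance is £482.89; 5% of the post-interest balance is now below £25.00, so the flat £25.00 minimum applies from here.
From month 38 a fixed £25.00 at rate r clears £482.89 in 26 more payments. Total: 37 + 26 = 63 months.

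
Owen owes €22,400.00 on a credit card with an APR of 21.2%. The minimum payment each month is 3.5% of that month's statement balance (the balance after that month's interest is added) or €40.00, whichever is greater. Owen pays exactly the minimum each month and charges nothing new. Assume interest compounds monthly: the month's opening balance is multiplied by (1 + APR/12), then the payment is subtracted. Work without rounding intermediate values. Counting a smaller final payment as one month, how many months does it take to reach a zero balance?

Monthly rate r = 21.2%/12 = 1.76667% = 0.0176667.
While 3.5% of the post-interest balance exceeds €40.00, each month B ← (B·(1+r))·(1 − 0.035), i.e. B shrinks by the factor (1+r)·0.965 = 0.98205.
This holds for months 1–166. Entering month 167 the balance is €1,107.40; 3.5% of the post-interest balance is now below €40.00, so the flat €40.00 minimum applies from here.
From month 167 a fixed €40.00 at rate r clears €1,107.40 in 39 more payments. Total: 166 + 39 = 205 months.

205 months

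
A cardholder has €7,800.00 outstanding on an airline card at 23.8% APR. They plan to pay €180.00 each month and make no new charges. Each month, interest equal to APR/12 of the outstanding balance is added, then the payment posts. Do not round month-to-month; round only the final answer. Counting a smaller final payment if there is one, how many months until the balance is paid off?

Monthly rate r = 23.8%/12 = 1.98333% = 0.0198333.
Recurrence: B ← B·(1+r) − €180.00.
Month 1: interest €154.70; balance after payment €7,774.70.
Month 2: interest €154.20; balance after payment €7,748.90.
Closed form: n = −ln(1 − rB₀/P)/ln(1+r) = −ln(0.14056)/ln(1.01983) ≈ 99.910, so the balance reaches zero during payment 100.

100 months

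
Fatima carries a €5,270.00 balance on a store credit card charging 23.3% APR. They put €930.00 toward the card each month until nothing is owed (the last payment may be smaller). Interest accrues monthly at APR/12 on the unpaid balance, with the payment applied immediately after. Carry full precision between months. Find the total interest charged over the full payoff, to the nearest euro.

Monthly rate r = 23.3%/12 = 1.94167% = 0.0194167.
Payoff takes n = ⌈−ln(1 − rB₀/P)/ln(1+r)⌉ = ⌈6.061⌉ = 7 payments; the last is €57.66.
Total paid = 6·€930.00 + €57.66 = €5,637.66.
Total interest = total paid − principal = €5,637.66 − €5,270.00 = €367.66.

€368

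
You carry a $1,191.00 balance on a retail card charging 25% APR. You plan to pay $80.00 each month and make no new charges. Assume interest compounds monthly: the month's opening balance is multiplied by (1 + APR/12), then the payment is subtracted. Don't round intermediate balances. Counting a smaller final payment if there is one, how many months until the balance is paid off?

Monthly rate r = 25%/12 = 2.08333% = 0.0208333.
Recurrence: B ← B·(1+r) − $80.00.
Month 1: interest $24.81; balance after payment $1,135.81.
Month 2: interest $23.66; balance after payment $1,079.48.
Closed form: n = −ln(1 − rB₀/P)/ln(1+r) = −ln(0.68984)/ln(1.02083) ≈ 18.007, so the balance reaches zero during payment 19.

19 months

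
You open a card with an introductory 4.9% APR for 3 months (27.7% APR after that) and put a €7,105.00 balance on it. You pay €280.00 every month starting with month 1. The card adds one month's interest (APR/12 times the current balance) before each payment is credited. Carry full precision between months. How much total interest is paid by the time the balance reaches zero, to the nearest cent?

€2,828.68

Promo months 1–3 at r₀ = 4.9%/12 = 0.00408333; months 4+ at r₁ = 27.7%/12 = 0.0230833.
After month 3: iterate B ← B·(1+r₀) − €280.00 for 3 months → €6,348.96.
Then at r₁ with €280.00/mo: n₂ = −ln(1 − r₁·B/P)/ln(1+r₁) ≈ 32.47 → 33 more payments.
Total paid = 35·€280.00 + €133.68 = €9,933.68; interest = €9,933.68 − €7,105.00 = €2,828.68.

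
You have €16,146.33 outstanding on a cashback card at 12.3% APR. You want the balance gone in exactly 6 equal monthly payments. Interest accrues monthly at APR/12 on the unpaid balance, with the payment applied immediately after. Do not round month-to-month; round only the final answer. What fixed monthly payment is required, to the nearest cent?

€2,788.42

Monthly rate r = 12.3%/12 = 1.025% = 0.01025.
Level-payment amortization: P = B₀·r / (1 − (1+r)^(−n)) = 16146.33·0.01025 / (1 − 1.01025^(−6)).
Denominator 1 − (1+r)^(−6) = 0.0593526306.
P = 165.5 / 0.0593526306 ≈ 2788.42.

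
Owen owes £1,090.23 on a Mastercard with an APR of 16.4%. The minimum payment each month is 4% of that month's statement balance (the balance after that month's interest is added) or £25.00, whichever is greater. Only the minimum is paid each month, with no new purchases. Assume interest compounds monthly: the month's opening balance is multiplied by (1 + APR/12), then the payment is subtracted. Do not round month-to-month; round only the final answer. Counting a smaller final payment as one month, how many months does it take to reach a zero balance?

52 months

Monthly rate r = 16.4%/12 = 1.36667% = 0.0136667.
While 4% of the post-interest balance exceeds £25.00, each month B ← (B·(1+r))·(1 − 0.04), i.e. B shrinks by the factor (1+r)·0.96 = 0.97312.
This holds for months 1–21. Entering month 22 the balance is £615.19; 4% of the post-interest balance is now below £25.00, so the flat £25.00 minimum applies from here.
From month 22 a fixed £25.00 at rate r clears £615.19 in 31 more payments. Total: 21 + 31 = 52 months.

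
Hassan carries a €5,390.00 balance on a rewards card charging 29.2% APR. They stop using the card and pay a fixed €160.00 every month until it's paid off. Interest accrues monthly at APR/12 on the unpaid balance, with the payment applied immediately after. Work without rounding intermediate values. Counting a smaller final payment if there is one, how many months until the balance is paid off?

72 months

Monthly rate r = 29.2%/12 = 2.43333% = 0.0243333.
Recurrence: B ← B·(1+r) − €160.00.
Month 1: interest €131.16; balance after payment €5,361.16.
Month 2: interest €130.45; balance after payment €5,331.61.
Closed form: n = −ln(1 − rB₀/P)/ln(1+r) = −ln(0.18027)/ln(1.02433) ≈ 71.263, so the balance reaches zero during payment 72.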